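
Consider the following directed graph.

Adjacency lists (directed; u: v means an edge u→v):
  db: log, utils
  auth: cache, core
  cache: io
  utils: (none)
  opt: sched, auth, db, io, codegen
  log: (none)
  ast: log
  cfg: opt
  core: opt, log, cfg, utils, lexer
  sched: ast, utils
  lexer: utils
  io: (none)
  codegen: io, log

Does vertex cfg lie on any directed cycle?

Yes

cfg is on a cycle iff cfg can reach itself via ≥1 edge.
cfg → opt → auth → core → cfg — yes.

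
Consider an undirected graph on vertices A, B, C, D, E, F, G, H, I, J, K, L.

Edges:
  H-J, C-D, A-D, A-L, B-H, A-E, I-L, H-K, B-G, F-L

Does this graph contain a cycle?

No

DFS, tracking each vertex's parent; an edge to a visited non-parent vertex closes a cycle.
Start from A:
visit A (parent –)
  visit D (parent A)
    visit C (parent D)
      C–D: parent, skip
    D–A: parent, skip
  visit E (parent A)
    E–A: parent, skip
  visit L (parent A)
    L–A: parent, skip
    visit F (parent L)
      F–L: parent, skip
    visit I (parent L)
      I–L: parent, skip
visit B (parent –)
  visit H (parent B)
    H–B: parent, skip
    visit K (parent H)
      K–H: parent, skip
    visit J (parent H)
      J–H: parent, skip
  visit G (parent B)
    G–B: parent, skip
No non-parent visited neighbor found — the graph is a forest.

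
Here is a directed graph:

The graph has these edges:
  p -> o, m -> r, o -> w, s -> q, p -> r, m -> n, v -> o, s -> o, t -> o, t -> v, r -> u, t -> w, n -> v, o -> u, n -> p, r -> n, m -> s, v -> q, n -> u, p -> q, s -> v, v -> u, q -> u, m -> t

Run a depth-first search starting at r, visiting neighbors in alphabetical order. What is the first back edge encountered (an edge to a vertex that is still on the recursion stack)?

DFS from r (visiting neighbors in alphabetical order); mark gray on enter, black on exit:
r gray
  n gray
    p gray
      o gray
        u gray
        u black
        w gray
        w black
      o black
      q gray
        q→u: u black — skip
      q black
      p→r: r is gray → back edge
First back edge: p → r.

p→r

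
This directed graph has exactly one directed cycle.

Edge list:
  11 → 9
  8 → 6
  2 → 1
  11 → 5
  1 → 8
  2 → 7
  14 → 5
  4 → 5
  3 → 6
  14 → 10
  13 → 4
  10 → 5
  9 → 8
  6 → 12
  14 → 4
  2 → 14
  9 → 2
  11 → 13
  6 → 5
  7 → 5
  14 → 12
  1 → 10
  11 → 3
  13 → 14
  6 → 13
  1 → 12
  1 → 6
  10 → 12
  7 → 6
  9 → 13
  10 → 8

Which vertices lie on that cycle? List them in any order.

6, 8, 10, 13, 14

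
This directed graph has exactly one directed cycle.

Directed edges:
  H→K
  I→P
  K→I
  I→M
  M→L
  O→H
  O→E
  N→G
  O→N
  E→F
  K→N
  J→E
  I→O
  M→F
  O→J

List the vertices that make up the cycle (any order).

DFS with gray/black marking from I:
I gray
  P gray
  P black
  O gray
    J gray
      E gray
        F gray
        F black
      E black
    J black
    H gray
      K gray
        K→I: I is gray → back edge
Back edge closes the cycle I → O → H → K → I; its vertices are {H, I, K, O}.

H, I, K, O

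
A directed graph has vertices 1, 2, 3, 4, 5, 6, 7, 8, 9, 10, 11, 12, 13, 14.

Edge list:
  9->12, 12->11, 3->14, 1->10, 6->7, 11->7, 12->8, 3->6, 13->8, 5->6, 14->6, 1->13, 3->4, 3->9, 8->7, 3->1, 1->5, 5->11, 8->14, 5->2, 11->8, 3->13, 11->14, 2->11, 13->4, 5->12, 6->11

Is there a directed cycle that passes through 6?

Yes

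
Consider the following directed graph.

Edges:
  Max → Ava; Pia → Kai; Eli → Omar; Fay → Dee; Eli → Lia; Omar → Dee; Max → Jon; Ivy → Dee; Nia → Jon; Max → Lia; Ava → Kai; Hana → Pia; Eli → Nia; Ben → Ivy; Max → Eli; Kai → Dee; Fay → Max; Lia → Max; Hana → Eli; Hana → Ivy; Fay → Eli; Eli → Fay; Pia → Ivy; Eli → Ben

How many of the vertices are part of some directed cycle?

A vertex is on a directed cycle iff it belongs to a strongly connected component of size ≥ 2 (or has a self-loop).
The vertices on cycles are {Eli, Fay, Lia, Max} — 4 in total.

4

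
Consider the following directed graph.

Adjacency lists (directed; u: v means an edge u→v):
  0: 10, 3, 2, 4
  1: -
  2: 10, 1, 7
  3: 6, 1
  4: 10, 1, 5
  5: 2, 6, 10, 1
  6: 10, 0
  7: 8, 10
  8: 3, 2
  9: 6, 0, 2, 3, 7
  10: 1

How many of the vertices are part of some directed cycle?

8

A vertex is on a directed cycle iff it belongs to a strongly connected component of size ≥ 2 (or has a self-loop).
The vertices on cycles are {0, 2, 3, 4, 5, 6, 7, 8} — 8 in total.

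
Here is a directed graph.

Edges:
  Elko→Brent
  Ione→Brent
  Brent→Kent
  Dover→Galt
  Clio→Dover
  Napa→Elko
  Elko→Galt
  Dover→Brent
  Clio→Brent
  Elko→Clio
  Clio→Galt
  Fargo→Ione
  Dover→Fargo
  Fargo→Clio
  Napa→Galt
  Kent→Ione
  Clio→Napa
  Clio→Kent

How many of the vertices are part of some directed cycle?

A vertex is on a directed cycle iff it belongs to a strongly connected component of size ≥ 2 (or has a self-loop).
The vertices on cycles are {Clio, Elko, Ione, Kent, Napa, Brent, Dover, Fargo} — 8 in total.

8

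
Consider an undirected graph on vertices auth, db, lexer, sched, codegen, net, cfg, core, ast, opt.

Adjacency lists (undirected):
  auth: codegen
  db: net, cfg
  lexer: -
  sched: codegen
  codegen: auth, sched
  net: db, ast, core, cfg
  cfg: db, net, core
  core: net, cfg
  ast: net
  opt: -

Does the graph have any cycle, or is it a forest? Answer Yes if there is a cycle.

Yes

DFS, tracking each vertex's parent; an edge to a visited non-parent vertex closes a cycle.
Start from core:
visit core (parent –)
  visit net (parent core)
    visit db (parent net)
      db–net: parent, skip
      visit cfg (parent db)
        cfg–db: parent, skip
        cfg–net: net visited and ≠ parent → cycle
Cycle: net – db – cfg – net.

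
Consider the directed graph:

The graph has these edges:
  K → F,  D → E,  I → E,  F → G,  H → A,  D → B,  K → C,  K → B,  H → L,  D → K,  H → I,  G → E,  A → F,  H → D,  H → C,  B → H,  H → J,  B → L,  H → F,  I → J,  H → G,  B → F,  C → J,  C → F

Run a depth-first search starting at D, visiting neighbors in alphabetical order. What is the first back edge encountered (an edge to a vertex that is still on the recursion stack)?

H→D

DFS from D (visiting neighbors in alphabetical order); mark gray on enter, black on exit:
D gray
  B gray
    F gray
      G gray
        E gray
        E black
      G black
    F black
    H gray
      A gray
        A→F: F black — skip
      A black
      C gray
        C→F: F black — skip
        J gray
        J black
      C black
      H→D: D is gray → back edge
First back edge: H → D.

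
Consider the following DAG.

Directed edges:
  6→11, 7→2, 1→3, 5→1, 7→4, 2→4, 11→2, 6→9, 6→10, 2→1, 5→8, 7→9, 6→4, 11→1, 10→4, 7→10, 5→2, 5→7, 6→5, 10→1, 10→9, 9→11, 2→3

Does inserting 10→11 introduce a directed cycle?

No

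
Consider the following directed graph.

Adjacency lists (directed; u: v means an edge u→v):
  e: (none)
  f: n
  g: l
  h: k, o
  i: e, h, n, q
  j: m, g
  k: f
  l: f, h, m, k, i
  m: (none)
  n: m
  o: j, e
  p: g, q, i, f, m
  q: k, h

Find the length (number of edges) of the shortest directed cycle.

For each vertex v, BFS finds the shortest path from v back to v.
The shortest such closed walk is g → l → h → o → j → g, length 5.

5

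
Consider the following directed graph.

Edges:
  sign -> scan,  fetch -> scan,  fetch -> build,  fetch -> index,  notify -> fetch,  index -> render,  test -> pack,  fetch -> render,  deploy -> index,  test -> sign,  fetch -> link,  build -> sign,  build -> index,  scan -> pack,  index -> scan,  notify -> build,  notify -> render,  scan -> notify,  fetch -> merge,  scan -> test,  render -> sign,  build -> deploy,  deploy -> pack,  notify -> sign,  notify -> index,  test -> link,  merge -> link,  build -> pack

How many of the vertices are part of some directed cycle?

A vertex is on a directed cycle iff it belongs to a strongly connected component of size ≥ 2 (or has a self-loop).
The vertices on cycles are {scan, sign, test, build, fetch, index, deploy, notify, render} — 9 in total.

9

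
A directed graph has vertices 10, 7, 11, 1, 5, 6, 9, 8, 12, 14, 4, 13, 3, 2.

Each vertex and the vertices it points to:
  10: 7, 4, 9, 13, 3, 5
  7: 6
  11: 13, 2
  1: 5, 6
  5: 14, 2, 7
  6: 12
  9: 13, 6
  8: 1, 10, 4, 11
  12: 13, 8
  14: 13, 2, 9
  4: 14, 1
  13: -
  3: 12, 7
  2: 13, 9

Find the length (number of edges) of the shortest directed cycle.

For each vertex v, BFS finds the shortest path from v back to v.
The shortest such closed walk is 8 → 1 → 6 → 12 → 8, length 4.

4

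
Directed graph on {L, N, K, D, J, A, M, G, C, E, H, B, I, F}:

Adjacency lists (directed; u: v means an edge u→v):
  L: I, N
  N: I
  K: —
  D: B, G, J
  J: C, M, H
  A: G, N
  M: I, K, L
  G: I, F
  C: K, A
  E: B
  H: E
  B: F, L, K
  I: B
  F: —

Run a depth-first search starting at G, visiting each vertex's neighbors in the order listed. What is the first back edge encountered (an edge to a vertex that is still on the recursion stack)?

L→I

DFS from G (visiting each vertex's neighbors in the order listed); mark gray on enter, black on exit:
G gray
  I gray
    B gray
      F gray
      F black
      L gray
        L→I: I is gray → back edge
First back edge: L → I.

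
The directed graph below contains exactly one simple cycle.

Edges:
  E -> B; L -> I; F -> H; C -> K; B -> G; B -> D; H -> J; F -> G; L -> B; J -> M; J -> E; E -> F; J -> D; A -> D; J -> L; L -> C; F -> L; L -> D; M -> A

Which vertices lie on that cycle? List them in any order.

E, F, H, J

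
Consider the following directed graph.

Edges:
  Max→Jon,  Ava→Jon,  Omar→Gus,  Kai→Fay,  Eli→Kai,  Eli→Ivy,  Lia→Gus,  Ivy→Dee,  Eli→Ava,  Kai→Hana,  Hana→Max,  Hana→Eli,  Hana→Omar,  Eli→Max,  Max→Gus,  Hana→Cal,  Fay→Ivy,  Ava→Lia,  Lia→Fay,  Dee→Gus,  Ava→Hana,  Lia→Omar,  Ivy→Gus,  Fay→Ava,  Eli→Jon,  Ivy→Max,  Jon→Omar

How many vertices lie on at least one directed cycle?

6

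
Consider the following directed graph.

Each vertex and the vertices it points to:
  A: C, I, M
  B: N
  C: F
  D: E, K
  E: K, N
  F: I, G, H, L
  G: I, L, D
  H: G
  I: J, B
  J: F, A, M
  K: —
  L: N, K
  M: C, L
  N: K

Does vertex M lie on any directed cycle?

M is on a cycle iff M can reach itself via ≥1 edge.
M → C → F → I → J → M — yes.

Yes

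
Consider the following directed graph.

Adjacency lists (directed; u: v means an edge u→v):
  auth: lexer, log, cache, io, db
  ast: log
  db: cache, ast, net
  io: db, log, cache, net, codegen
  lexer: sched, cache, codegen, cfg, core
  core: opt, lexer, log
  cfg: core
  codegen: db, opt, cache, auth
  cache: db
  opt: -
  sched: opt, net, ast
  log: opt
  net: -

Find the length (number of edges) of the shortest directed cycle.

2

For each vertex v, BFS finds the shortest path from v back to v.
The shortest such closed walk is lexer → core → lexer, length 2.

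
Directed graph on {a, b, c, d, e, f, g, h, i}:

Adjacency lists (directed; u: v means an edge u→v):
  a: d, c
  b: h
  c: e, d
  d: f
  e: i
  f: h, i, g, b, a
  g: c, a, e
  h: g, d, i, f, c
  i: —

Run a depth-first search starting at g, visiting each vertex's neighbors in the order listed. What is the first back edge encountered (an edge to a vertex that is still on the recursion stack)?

h->g

DFS from g (visiting each vertex's neighbors in the order listed); mark gray on enter, black on exit:
g gray
  c gray
    e gray
      i gray
      i black
    e black
    d gray
      f gray
        h gray
          h→g: g is gray → back edge
First back edge: h → g.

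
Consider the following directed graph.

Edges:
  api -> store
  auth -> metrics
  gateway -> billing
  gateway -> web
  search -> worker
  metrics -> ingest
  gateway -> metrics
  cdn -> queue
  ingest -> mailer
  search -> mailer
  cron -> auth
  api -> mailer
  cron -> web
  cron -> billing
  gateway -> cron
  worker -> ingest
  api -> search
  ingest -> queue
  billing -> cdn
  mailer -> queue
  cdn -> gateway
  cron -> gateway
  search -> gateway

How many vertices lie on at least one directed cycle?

4

A vertex is on a directed cycle iff it belongs to a strongly connected component of size ≥ 2 (or has a self-loop).
The vertices on cycles are {cdn, cron, billing, gateway} — 4 in total.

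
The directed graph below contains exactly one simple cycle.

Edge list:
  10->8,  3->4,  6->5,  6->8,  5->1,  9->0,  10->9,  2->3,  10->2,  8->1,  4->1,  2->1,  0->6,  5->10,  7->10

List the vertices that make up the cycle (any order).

DFS with gray/black marking from 10:
10 gray
  2 gray
    3 gray
      4 gray
        1 gray
        1 black
      4 black
    3 black
    2→1: 1 black — skip
  2 black
  8 gray
    8→1: 1 black — skip
  8 black
  9 gray
    0 gray
      6 gray
        6→8: 8 black — skip
        5 gray
          5→1: 1 black — skip
          5→10: 10 is gray → back edge
Back edge closes the cycle 10 → 9 → 0 → 6 → 5 → 10; its vertices are {0, 5, 6, 9, 10}.

0, 5, 6, 9, 10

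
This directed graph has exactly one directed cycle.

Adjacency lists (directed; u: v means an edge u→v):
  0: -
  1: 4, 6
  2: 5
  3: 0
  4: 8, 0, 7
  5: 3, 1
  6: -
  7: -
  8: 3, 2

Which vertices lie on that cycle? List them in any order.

1, 2, 4, 5, 8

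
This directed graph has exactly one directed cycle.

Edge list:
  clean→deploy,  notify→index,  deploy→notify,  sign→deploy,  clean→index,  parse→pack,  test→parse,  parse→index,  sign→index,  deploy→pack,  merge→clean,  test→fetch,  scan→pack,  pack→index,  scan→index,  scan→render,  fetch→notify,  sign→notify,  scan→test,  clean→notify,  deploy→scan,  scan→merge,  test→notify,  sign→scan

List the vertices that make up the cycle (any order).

scan, clean, merge, deploy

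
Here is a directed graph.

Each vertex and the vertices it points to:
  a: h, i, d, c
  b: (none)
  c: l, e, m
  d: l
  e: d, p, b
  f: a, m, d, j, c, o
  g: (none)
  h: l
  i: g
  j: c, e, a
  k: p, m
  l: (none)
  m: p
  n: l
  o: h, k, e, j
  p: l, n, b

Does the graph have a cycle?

No

DFS with white/gray/black marking, starting from c:
c gray
  l gray
  l black
  e gray
    d gray
      d→l: l black — skip
    d black
    p gray
      p→l: l black — skip
      n gray
        n→l: l black — skip
      n black
      b gray
      b black
    p black
    e→b: b black — skip
  e black
  m gray
    m→p: p black — skip
  m black
c black
a gray
  h gray
    h→l: l black — skip
  h black
  i gray
    g gray
    g black
  i black
  a→d: d black — skip
  a→c: c black — skip
a black
f gray
  f→a: a black — skip
  f→m: m black — skip
  f→d: d black — skip
  j gray
    j→c: c black — skip
    j→e: e black — skip
    j→a: a black — skip
  j black
  f→c: c black — skip
  o gray
    o→h: h black — skip
    k gray
      k→p: p black — skip
      k→m: m black — skip
    k black
    o→e: e black — skip
    o→j: j black — skip
  o black
f black
Every edge goes to a white or black vertex — no back edge, so the graph is acyclic.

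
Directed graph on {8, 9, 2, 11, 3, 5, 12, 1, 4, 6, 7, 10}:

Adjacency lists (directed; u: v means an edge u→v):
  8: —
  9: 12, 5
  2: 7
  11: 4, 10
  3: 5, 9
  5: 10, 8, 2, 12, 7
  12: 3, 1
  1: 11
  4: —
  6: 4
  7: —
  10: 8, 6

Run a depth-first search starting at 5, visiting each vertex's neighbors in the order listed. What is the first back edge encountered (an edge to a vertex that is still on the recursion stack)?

3→5

DFS from 5 (visiting each vertex's neighbors in the order listed); mark gray on enter, black on exit:
5 gray
  10 gray
    8 gray
    8 black
    6 gray
      4 gray
      4 black
    6 black
  10 black
  5→8: 8 black — skip
  2 gray
    7 gray
    7 black
  2 black
  12 gray
    3 gray
      3→5: 5 is gray → back edge
First back edge: 3 → 5.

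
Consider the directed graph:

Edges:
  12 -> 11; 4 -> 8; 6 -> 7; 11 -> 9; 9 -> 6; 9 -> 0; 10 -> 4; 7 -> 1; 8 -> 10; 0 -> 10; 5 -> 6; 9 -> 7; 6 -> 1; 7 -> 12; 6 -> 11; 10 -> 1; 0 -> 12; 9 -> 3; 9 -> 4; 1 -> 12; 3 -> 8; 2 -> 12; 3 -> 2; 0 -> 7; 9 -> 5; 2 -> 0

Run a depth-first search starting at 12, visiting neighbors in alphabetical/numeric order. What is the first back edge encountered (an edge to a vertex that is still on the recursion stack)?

1->12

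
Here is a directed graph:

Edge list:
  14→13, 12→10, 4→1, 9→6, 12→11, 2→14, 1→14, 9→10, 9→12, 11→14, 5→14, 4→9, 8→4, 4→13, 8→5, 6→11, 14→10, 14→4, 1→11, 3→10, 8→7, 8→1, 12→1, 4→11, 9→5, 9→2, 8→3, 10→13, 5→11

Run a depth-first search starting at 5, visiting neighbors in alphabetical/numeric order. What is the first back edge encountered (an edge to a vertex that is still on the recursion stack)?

1->11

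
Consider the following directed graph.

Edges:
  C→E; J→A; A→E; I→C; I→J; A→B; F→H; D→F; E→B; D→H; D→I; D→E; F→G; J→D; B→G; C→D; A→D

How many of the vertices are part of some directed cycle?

A vertex is on a directed cycle iff it belongs to a strongly connected component of size ≥ 2 (or has a self-loop).
The vertices on cycles are {A, C, D, I, J} — 5 in total.

5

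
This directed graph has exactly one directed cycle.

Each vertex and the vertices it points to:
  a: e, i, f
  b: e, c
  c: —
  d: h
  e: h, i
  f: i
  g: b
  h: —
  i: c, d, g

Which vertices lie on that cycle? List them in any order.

DFS with gray/black marking from i:
i gray
  c gray
  c black
  d gray
    h gray
    h black
  d black
  g gray
    b gray
      e gray
        e→h: h black — skip
        e→i: i is gray → back edge
Back edge closes the cycle i → g → b → e → i; its vertices are {b, e, g, i}.

b, e, g, i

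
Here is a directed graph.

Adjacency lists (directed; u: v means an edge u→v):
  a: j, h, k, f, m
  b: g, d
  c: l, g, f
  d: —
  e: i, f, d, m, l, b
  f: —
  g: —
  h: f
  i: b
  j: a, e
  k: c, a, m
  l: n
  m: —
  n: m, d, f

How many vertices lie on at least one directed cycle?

A vertex is on a directed cycle iff it belongs to a strongly connected component of size ≥ 2 (or has a self-loop).
The vertices on cycles are {a, j, k} — 3 in total.

3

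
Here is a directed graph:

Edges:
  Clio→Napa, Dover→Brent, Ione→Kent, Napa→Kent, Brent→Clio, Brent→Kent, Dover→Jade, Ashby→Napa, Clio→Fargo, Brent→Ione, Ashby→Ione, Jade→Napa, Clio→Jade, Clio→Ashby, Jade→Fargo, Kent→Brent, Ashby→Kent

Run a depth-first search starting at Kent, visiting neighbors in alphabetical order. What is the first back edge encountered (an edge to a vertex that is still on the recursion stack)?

Ione->Kent

DFS from Kent (visiting neighbors in alphabetical order); mark gray on enter, black on exit:
Kent gray
  Brent gray
    Clio gray
      Ashby gray
        Ione gray
          Ione→Kent: Kent is gray → back edge
First back edge: Ione → Kent.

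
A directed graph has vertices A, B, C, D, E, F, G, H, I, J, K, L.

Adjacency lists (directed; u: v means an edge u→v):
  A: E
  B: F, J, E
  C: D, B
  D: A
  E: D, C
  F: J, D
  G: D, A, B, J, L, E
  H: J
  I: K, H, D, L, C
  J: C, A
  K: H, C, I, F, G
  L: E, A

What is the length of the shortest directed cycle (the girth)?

2

For each vertex v, BFS finds the shortest path from v back to v.
The shortest such closed walk is K → I → K, length 2.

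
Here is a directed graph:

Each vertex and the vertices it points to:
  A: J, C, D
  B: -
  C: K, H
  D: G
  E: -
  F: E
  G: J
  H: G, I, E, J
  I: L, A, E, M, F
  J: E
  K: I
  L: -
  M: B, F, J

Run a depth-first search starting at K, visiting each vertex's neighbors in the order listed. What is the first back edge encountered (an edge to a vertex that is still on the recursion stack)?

C→K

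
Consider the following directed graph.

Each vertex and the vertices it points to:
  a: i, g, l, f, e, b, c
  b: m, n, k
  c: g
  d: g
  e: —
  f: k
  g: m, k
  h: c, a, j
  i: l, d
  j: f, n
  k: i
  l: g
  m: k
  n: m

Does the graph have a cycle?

DFS with white/gray/black marking, starting from n:
n gray
  m gray
    k gray
      i gray
        l gray
          g gray
            g→m: m is gray → back edge
Back edge found, so a cycle exists: m → k → i → l → g → m.

Yes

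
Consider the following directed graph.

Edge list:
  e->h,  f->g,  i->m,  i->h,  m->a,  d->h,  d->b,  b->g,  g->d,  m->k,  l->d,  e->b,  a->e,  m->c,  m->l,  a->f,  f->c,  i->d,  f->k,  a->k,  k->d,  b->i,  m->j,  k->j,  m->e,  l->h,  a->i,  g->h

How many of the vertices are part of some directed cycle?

A vertex is on a directed cycle iff it belongs to a strongly connected component of size ≥ 2 (or has a self-loop).
The vertices on cycles are {a, b, d, e, f, g, i, k, l, m} — 10 in total.

10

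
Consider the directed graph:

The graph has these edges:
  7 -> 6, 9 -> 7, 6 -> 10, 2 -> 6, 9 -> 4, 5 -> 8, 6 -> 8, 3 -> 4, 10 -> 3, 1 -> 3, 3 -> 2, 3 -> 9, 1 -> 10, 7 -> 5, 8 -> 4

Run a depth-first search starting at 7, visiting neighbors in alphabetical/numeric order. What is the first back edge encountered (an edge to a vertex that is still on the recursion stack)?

DFS from 7 (visiting neighbors in alphabetical/numeric order); mark gray on enter, black on exit:
7 gray
  5 gray
    8 gray
      4 gray
      4 black
    8 black
  5 black
  6 gray
    6→8: 8 black — skip
    10 gray
      3 gray
        2 gray
          2→6: 6 is gray → back edge
First back edge: 2 → 6.

2→6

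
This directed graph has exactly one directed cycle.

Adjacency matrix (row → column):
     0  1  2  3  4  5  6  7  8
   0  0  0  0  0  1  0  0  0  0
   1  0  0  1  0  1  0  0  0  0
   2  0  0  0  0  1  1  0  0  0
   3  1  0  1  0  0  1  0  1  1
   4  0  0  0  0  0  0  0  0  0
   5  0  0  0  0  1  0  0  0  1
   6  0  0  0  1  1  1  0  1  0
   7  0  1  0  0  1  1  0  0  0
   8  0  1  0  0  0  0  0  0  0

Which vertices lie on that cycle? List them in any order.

DFS with gray/black marking from 8:
8 gray
  1 gray
    2 gray
      4 gray
      4 black
      5 gray
        5→4: 4 black — skip
        5→8: 8 is gray → back edge
Back edge closes the cycle 8 → 1 → 2 → 5 → 8; its vertices are {1, 2, 5, 8}.

1, 2, 5, 8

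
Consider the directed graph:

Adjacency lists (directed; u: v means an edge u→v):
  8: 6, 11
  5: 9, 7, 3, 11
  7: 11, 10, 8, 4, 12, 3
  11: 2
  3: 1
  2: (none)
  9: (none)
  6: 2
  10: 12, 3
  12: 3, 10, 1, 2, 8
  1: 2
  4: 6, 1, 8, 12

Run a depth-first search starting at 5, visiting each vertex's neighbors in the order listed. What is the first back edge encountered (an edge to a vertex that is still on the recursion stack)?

DFS from 5 (visiting each vertex's neighbors in the order listed); mark gray on enter, black on exit:
5 gray
  9 gray
  9 black
  7 gray
    11 gray
      2 gray
      2 black
    11 black
    10 gray
      12 gray
        3 gray
          1 gray
            1→2: 2 black — skip
          1 black
        3 black
        12→10: 10 is gray → back edge
First back edge: 12 → 10.

12->10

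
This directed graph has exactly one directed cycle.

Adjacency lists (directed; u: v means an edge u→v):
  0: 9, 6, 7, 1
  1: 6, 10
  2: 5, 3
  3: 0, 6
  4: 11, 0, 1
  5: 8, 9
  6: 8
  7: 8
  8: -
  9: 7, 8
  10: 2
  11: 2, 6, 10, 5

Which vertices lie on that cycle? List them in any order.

DFS with gray/black marking from 1:
1 gray
  6 gray
    8 gray
    8 black
  6 black
  10 gray
    2 gray
      5 gray
        5→8: 8 black — skip
        9 gray
          7 gray
            7→8: 8 black — skip
          7 black
          9→8: 8 black — skip
        9 black
      5 black
      3 gray
        0 gray
          0→9: 9 black — skip
          0→6: 6 black — skip
          0→7: 7 black — skip
          0→1: 1 is gray → back edge
Back edge closes the cycle 1 → 10 → 2 → 3 → 0 → 1; its vertices are {0, 1, 2, 3, 10}.

0, 1, 2, 3, 10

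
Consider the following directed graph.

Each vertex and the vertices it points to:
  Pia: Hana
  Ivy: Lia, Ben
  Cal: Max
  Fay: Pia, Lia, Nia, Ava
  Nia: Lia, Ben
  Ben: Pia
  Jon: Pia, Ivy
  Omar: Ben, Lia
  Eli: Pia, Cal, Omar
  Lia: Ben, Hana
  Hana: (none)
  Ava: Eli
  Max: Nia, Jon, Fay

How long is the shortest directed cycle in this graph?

5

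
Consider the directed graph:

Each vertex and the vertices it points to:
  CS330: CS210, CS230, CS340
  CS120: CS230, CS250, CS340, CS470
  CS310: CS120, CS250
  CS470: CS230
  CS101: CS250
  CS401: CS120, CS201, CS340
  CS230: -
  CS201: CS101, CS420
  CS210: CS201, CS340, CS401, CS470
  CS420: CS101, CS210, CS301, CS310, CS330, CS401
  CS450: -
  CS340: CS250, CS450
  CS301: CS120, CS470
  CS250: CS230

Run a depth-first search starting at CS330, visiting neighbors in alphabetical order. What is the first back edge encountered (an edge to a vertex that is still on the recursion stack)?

DFS from CS330 (visiting neighbors in alphabetical order); mark gray on enter, black on exit:
CS330 gray
  CS210 gray
    CS201 gray
      CS101 gray
        CS250 gray
          CS230 gray
          CS230 black
        CS250 black
      CS101 black
      CS420 gray
        CS420→CS101: CS101 black — skip
        CS420→CS210: CS210 is gray → back edge
First back edge: CS420 → CS210.

CS420->CS210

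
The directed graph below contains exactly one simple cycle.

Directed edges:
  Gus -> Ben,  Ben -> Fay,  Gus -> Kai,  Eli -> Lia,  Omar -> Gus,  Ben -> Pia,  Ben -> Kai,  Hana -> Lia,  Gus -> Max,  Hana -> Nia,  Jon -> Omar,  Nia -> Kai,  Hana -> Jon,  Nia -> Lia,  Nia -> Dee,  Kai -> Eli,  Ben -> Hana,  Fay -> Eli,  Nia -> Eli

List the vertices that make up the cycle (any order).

DFS with gray/black marking from Gus:
Gus gray
  Max gray
  Max black
  Ben gray
    Hana gray
      Nia gray
        Lia gray
        Lia black
        Eli gray
          Eli→Lia: Lia black — skip
        Eli black
        Dee gray
        Dee black
        Kai gray
          Kai→Eli: Eli black — skip
        Kai black
      Nia black
      Hana→Lia: Lia black — skip
      Jon gray
        Omar gray
          Omar→Gus: Gus is gray → back edge
Back edge closes the cycle Gus → Ben → Hana → Jon → Omar → Gus; its vertices are {Ben, Gus, Jon, Hana, Omar}.

Ben, Gus, Jon, Hana, Omar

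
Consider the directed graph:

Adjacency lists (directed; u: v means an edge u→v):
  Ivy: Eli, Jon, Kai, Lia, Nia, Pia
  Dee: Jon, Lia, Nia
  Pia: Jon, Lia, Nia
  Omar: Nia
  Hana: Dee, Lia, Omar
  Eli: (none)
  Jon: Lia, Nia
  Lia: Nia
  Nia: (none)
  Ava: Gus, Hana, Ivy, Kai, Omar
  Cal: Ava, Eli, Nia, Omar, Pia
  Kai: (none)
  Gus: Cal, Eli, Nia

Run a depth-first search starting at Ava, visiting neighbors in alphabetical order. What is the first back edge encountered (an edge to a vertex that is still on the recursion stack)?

Cal->Ava

DFS from Ava (visiting neighbors in alphabetical order); mark gray on enter, black on exit:
Ava gray
  Gus gray
    Cal gray
      Cal→Ava: Ava is gray → back edge
First back edge: Cal → Ava.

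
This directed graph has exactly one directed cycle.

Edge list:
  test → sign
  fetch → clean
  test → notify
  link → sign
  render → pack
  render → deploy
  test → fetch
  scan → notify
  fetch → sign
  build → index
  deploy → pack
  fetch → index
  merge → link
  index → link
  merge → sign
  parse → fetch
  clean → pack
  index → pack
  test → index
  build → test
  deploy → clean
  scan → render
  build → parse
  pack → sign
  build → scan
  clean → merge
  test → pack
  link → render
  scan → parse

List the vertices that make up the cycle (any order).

link, clean, merge, deploy, render

DFS with gray/black marking from render:
render gray
  deploy gray
    pack gray
      sign gray
      sign black
    pack black
    clean gray
      clean→pack: pack black — skip
      merge gray
        link gray
          link→sign: sign black — skip
          link→render: render is gray → back edge
Back edge closes the cycle render → deploy → clean → merge → link → render; its vertices are {link, clean, merge, deploy, render}.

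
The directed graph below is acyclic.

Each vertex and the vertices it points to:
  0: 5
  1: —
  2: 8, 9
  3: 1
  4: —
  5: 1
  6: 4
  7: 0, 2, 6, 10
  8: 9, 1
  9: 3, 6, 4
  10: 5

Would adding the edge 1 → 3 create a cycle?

Yes

Adding 1→3 creates a cycle iff 3 can already reach 1.
Path from 3: 3 → 1.
So 3 → … → 1 → 3 is a cycle.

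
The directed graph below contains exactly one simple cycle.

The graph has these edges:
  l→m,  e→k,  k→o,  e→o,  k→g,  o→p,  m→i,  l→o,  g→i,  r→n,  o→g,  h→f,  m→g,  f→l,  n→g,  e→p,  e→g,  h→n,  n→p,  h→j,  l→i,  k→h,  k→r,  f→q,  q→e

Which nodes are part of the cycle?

e, f, h, k, q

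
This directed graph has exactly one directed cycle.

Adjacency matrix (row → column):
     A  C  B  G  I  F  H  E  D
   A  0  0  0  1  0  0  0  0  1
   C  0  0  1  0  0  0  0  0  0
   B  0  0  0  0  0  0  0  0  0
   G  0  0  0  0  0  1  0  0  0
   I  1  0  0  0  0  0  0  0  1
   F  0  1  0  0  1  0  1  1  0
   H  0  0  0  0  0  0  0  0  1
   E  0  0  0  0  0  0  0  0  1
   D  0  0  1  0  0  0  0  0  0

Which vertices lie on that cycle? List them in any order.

A, F, G, I

DFS with gray/black marking from F:
F gray
  C gray
    B gray
    B black
  C black
  E gray
    D gray
      D→B: B black — skip
    D black
  E black
  H gray
    H→D: D black — skip
  H black
  I gray
    A gray
      G gray
        G→F: F is gray → back edge
Back edge closes the cycle F → I → A → G → F; its vertices are {A, F, G, I}.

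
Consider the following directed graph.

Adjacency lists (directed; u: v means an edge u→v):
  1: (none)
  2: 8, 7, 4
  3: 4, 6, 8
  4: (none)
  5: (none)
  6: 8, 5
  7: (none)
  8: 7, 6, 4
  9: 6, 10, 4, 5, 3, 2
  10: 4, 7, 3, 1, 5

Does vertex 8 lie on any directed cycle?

Yes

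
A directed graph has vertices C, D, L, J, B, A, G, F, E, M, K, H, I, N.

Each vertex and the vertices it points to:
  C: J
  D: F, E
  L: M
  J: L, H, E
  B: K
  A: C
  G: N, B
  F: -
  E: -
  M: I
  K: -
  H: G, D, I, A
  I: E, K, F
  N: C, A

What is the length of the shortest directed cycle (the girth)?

4

For each vertex v, BFS finds the shortest path from v back to v.
The shortest such closed walk is J → H → A → C → J, length 4.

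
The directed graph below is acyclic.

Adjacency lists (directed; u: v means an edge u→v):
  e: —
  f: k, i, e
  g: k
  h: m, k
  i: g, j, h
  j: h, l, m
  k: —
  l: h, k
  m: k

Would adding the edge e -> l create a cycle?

No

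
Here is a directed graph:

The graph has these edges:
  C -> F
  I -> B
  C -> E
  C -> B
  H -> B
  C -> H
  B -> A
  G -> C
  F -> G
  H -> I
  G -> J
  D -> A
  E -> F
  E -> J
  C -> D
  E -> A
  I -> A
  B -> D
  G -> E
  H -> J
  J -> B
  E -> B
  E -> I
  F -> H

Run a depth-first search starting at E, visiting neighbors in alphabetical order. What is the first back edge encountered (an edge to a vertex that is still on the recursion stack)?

DFS from E (visiting neighbors in alphabetical order); mark gray on enter, black on exit:
E gray
  A gray
  A black
  B gray
    B→A: A black — skip
    D gray
      D→A: A black — skip
    D black
  B black
  F gray
    G gray
      C gray
        C→B: B black — skip
        C→D: D black — skip
        C→E: E is gray → back edge
First back edge: C → E.

C->E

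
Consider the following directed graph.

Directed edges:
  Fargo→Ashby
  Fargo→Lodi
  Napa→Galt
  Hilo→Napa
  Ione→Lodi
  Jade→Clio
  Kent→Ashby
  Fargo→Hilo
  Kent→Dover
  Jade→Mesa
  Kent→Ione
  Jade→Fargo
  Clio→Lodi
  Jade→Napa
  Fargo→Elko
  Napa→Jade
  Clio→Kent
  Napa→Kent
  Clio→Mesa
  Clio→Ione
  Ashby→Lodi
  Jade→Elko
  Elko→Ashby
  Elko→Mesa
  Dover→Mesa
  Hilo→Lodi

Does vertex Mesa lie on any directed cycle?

Mesa lies on a cycle iff there is a path from Mesa back to itself.
Exploring from Mesa, it never reaches itself; equivalently, its strongly connected component is a singleton.

No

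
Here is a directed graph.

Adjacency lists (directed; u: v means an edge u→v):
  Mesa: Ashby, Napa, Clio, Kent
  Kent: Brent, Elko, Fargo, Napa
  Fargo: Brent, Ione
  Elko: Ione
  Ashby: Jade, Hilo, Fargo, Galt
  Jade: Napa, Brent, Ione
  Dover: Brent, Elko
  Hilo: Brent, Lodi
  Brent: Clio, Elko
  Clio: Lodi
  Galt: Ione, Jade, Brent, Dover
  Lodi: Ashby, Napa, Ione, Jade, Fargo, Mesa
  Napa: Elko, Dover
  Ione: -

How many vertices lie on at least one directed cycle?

A vertex is on a directed cycle iff it belongs to a strongly connected component of size ≥ 2 (or has a self-loop).
The vertices on cycles are {Clio, Galt, Hilo, Jade, Kent, Lodi, Mesa, Napa, Ashby, Brent, Dover, Fargo} — 12 in total.

12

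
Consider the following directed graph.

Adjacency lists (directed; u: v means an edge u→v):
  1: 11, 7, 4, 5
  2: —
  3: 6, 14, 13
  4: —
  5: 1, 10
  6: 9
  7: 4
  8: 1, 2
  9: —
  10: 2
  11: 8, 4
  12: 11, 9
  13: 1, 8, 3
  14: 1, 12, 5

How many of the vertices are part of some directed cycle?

A vertex is on a directed cycle iff it belongs to a strongly connected component of size ≥ 2 (or has a self-loop).
The vertices on cycles are {1, 3, 5, 8, 11, 13} — 6 in total.

6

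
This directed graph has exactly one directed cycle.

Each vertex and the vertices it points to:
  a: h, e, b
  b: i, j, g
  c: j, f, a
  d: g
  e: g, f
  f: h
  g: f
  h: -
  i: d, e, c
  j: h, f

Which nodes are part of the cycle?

a, b, c, i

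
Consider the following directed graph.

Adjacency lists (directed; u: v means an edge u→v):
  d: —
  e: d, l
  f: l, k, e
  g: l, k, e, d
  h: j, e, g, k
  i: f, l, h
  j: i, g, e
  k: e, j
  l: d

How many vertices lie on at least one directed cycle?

6

A vertex is on a directed cycle iff it belongs to a strongly connected component of size ≥ 2 (or has a self-loop).
The vertices on cycles are {f, g, h, i, j, k} — 6 in total.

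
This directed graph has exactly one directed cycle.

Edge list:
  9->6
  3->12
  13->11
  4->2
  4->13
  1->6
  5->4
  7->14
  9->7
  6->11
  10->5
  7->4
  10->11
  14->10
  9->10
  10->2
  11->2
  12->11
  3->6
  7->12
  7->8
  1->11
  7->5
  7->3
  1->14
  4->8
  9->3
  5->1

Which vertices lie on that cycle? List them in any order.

1, 5, 10, 14

DFS with gray/black marking from 14:
14 gray
  10 gray
    5 gray
      4 gray
        13 gray
          11 gray
            2 gray
            2 black
          11 black
        13 black
        8 gray
        8 black
        4→2: 2 black — skip
      4 black
      1 gray
        6 gray
          6→11: 11 black — skip
        6 black
        1→11: 11 black — skip
        1→14: 14 is gray → back edge
Back edge closes the cycle 14 → 10 → 5 → 1 → 14; its vertices are {1, 5, 10, 14}.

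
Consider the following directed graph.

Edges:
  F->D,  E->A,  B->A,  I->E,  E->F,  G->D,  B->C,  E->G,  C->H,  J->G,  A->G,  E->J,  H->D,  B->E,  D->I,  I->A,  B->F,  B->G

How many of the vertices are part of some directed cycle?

7

A vertex is on a directed cycle iff it belongs to a strongly connected component of size ≥ 2 (or has a self-loop).
The vertices on cycles are {A, D, E, F, G, I, J} — 7 in total.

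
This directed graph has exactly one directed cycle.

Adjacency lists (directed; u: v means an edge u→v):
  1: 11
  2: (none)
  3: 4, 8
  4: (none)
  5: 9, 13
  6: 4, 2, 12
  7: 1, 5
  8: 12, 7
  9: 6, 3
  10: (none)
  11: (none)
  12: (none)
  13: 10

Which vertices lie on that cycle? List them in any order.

DFS with gray/black marking from 7:
7 gray
  1 gray
    11 gray
    11 black
  1 black
  5 gray
    9 gray
      6 gray
        4 gray
        4 black
        2 gray
        2 black
        12 gray
        12 black
      6 black
      3 gray
        3→4: 4 black — skip
        8 gray
          8→12: 12 black — skip
          8→7: 7 is gray → back edge
Back edge closes the cycle 7 → 5 → 9 → 3 → 8 → 7; its vertices are {3, 5, 7, 8, 9}.

3, 5, 7, 8, 9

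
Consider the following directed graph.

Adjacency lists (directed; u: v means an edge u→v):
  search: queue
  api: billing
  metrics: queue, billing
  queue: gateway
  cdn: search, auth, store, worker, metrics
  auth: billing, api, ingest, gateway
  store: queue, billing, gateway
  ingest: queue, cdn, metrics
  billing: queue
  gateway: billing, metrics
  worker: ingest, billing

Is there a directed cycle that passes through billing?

billing is on a cycle iff billing can reach itself via ≥1 edge.
billing → queue → gateway → billing — yes.

Yes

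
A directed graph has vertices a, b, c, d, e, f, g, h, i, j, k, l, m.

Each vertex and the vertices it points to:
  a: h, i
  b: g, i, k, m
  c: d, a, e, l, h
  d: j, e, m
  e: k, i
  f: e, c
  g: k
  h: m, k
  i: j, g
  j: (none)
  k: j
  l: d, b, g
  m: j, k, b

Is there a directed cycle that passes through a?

a lies on a cycle iff there is a path from a back to itself.
Exploring from a, it never reaches itself; equivalently, its strongly connected component is a singleton.

No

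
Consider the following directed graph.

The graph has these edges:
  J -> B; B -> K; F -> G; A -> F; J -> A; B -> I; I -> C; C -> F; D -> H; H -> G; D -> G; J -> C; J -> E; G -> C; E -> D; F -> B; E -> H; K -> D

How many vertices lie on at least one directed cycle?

8

A vertex is on a directed cycle iff it belongs to a strongly connected component of size ≥ 2 (or has a self-loop).
The vertices on cycles are {B, C, D, F, G, H, I, K} — 8 in total.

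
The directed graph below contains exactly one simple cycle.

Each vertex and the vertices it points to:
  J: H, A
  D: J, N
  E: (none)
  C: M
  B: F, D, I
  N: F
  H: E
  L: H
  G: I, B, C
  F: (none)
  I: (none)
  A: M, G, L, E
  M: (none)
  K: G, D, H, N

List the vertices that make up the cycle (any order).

A, B, D, G, J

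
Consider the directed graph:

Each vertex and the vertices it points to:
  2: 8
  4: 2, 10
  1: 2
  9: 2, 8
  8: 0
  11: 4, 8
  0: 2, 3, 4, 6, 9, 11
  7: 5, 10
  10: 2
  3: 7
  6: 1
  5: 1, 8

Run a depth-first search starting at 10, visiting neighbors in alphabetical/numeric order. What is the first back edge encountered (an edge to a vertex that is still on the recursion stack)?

DFS from 10 (visiting neighbors in alphabetical/numeric order); mark gray on enter, black on exit:
10 gray
  2 gray
    8 gray
      0 gray
        0→2: 2 is gray → back edge
First back edge: 0 → 2.

0->2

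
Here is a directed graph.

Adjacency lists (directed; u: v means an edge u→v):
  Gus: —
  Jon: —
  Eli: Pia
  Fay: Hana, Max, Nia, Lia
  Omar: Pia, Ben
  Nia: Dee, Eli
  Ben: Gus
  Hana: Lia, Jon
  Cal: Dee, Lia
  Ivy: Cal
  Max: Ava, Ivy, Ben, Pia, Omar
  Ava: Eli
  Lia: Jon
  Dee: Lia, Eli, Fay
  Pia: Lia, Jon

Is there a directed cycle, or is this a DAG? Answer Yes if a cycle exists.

Yes

DFS with white/gray/black marking, starting from Nia:
Nia gray
  Dee gray
    Lia gray
      Jon gray
      Jon black
    Lia black
    Eli gray
      Pia gray
        Pia→Lia: Lia black — skip
        Pia→Jon: Jon black — skip
      Pia black
    Eli black
    Fay gray
      Hana gray
        Hana→Lia: Lia black — skip
        Hana→Jon: Jon black — skip
      Hana black
      Max gray
        Ava gray
          Ava→Eli: Eli black — skip
        Ava black
        Ivy gray
          Cal gray
            Cal→Dee: Dee is gray → back edge
Back edge found, so a cycle exists: Dee → Fay → Max → Ivy → Cal → Dee.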